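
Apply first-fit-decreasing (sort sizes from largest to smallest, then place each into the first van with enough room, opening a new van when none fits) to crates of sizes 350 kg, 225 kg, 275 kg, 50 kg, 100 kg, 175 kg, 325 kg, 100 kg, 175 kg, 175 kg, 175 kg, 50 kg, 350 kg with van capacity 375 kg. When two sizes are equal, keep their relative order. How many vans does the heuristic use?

7

Sorted descending: 350, 350, 325, 275, 225, 175, 175, 175, 175, 100, 100, 50, 50.
  350 → van 1 (new)  [load 350/375]
  350 → van 2 (new)  [load 350/375]
  325 → van 3 (new)  [load 325/375]
  275 → van 4 (new)  [load 275/375]
  225 → van 5 (new)  [load 225/375]
  175 → van 6 (new)  [load 175/375]
  175 → van 6  [load 350/375]
  175 → van 7 (new)  [load 175/375]
  175 → van 7  [load 350/375]
  100 → van 4  [load 375/375]
  100 → van 5  [load 325/375]
  50 → van 3  [load 375/375]
  50 → van 5  [load 375/375]
7 vans opened.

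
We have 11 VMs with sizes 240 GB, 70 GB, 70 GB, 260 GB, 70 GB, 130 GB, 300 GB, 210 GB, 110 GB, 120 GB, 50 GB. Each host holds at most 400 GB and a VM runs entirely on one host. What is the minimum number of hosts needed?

5

Total = 300 + 260 + 240 + 210 + 130 + 120 + 110 + 70 + 70 + 70 + 50 = 1630 GB.
Lower bound: ⌈1630/400⌉ = 5 hosts.
A packing using 5 hosts:
  host 1: 300 + 70 = 370
  host 2: 260 + 130 = 390
  host 3: 240 + 120 = 360
  host 4: 210 + 110 + 70 = 390
  host 5: 70 + 50 = 120
This matches the lower bound, so 5 is optimal.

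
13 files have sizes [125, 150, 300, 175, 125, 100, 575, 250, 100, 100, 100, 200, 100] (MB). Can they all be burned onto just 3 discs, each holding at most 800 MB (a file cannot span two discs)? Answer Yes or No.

A valid assignment using 3 discs:
  disc 1: 575 + 125 + 100 = 800
  disc 2: 300 + 250 + 150 + 100 = 800
  disc 3: 200 + 175 + 125 + 100 + 100 + 100 = 800
Every load is within 800 MB, so 3 discs suffice.

Yes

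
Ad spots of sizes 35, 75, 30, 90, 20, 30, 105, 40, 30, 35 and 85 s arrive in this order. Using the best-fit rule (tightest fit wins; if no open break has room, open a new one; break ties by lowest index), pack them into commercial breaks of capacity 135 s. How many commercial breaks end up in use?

5

  35 → break 1 (new)  [load 35/135]
  75 → break 1  [load 110/135]
  30 → break 2 (new)  [load 30/135]
  90 → break 2  [load 120/135]
  20 → break 1  [load 130/135]
  30 → break 3 (new)  [load 30/135]
  105 → break 3  [load 135/135]
  40 → break 4 (new)  [load 40/135]
  30 → break 4  [load 70/135]
  35 → break 4  [load 105/135]
  85 → break 5 (new)  [load 85/135]
5 commercial breaks opened.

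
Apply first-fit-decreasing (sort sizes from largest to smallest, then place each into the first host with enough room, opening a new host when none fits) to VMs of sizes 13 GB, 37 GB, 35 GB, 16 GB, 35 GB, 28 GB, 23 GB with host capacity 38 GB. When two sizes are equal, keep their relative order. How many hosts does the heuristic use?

Sorted descending: 37, 35, 35, 28, 23, 16, 13.
  37 → host 1 (new)  [load 37/38]
  35 → host 2 (new)  [load 35/38]
  35 → host 3 (new)  [load 35/38]
  28 → host 4 (new)  [load 28/38]
  23 → host 5 (new)  [load 23/38]
  16 → host 6 (new)  [load 16/38]
  13 → host 5  [load 36/38]
6 hosts opened.

6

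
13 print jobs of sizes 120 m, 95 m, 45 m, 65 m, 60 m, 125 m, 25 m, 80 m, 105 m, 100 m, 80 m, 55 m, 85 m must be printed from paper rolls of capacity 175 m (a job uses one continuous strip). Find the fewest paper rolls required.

Total = 125 + 120 + 105 + 100 + 95 + 85 + 80 + 80 + 65 + 60 + 55 + 45 + 25 = 1040 m.
Lower bound: ⌈1040/175⌉ = 6 paper rolls.
A packing using 7 paper rolls:
  roll 1: 125 + 45 = 170
  roll 2: 120 + 55 = 175
  roll 3: 105 + 65 = 170
  roll 4: 100 + 60 = 160
  roll 5: 95 + 80 = 175
  roll 6: 85 + 80 = 165
  roll 7: 25 = 25
No arrangement into 6 paper rolls stays within capacity, so 7 is optimal.

7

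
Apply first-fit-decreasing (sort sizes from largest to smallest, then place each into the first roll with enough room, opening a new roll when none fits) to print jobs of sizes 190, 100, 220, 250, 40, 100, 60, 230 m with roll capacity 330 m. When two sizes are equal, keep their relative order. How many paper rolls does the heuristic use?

Sorted descending: 250, 230, 220, 190, 100, 100, 60, 40.
  250 → roll 1 (new)  [load 250/330]
  230 → roll 2 (new)  [load 230/330]
  220 → roll 3 (new)  [load 220/330]
  190 → roll 4 (new)  [load 190/330]
  100 → roll 2  [load 330/330]
  100 → roll 3  [load 320/330]
  60 → roll 1  [load 310/330]
  40 → roll 4  [load 230/330]
4 paper rolls opened.

4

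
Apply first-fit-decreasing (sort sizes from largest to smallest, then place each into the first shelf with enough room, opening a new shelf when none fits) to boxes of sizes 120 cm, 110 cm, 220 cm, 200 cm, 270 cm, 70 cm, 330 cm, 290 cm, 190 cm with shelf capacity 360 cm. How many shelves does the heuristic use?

6

Sorted descending: 330, 290, 270, 220, 200, 190, 120, 110, 70.
  330 → shelf 1 (new)  [load 330/360]
  290 → shelf 2 (new)  [load 290/360]
  270 → shelf 3 (new)  [load 270/360]
  220 → shelf 4 (new)  [load 220/360]
  200 → shelf 5 (new)  [load 200/360]
  190 → shelf 6 (new)  [load 190/360]
  120 → shelf 4  [load 340/360]
  110 → shelf 5  [load 310/360]
  70 → shelf 2  [load 360/360]
6 shelves opened.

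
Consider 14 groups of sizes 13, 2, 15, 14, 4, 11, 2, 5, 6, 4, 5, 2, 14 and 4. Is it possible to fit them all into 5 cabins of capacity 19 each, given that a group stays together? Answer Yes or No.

No

Total = 101; ⌈101/19⌉ = 6.
At least 6 cabins are required, but only 5 are allowed.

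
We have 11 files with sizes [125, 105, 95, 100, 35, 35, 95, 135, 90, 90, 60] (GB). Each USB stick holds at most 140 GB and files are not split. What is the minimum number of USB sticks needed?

9

Total = 135 + 125 + 105 + 100 + 95 + 95 + 90 + 90 + 60 + 35 + 35 = 965 GB.
Lower bound: ⌈965/140⌉ = 7 USB sticks.
Also, 8 files each exceed 70 GB, and no two of those can share a USB stick, so at least 8 USB sticks are needed.
A packing using 9 USB sticks:
  USB stick 1: 135 = 135
  USB stick 2: 125 = 125
  USB stick 3: 105 + 35 = 140
  USB stick 4: 100 + 35 = 135
  USB stick 5: 95 = 95
  USB stick 6: 95 = 95
  USB stick 7: 90 = 90
  USB stick 8: 90 = 90
  USB stick 9: 60 = 60
No arrangement into 8 USB sticks stays within capacity, so 9 is optimal.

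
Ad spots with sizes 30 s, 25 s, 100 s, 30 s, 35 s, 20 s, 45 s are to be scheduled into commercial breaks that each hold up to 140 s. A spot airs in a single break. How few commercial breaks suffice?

3

Total = 100 + 45 + 35 + 30 + 30 + 25 + 20 = 285 s.
Lower bound: ⌈285/140⌉ = 3 commercial breaks.
A packing using 3 commercial breaks:
  break 1: 100 + 35 = 135
  break 2: 45 + 30 + 30 + 25 = 130
  break 3: 20 = 20
This matches the lower bound, so 3 is optimal.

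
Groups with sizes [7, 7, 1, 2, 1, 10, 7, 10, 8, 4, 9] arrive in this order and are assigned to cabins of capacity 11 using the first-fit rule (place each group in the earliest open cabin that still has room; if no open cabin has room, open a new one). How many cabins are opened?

7

  7 → cabin 1 (new)  [load 7/11]
  7 → cabin 2 (new)  [load 7/11]
  1 → cabin 1  [load 8/11]
  2 → cabin 1  [load 10/11]
  1 → cabin 1  [load 11/11]
  10 → cabin 3 (new)  [load 10/11]
  7 → cabin 4 (new)  [load 7/11]
  10 → cabin 5 (new)  [load 10/11]
  8 → cabin 6 (new)  [load 8/11]
  4 → cabin 2  [load 11/11]
  9 → cabin 7 (new)  [load 9/11]
7 cabins opened.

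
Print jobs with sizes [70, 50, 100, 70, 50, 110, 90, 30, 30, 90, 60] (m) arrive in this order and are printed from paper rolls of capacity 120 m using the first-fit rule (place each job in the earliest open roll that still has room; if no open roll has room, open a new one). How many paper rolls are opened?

  70 → roll 1 (new)  [load 70/120]
  50 → roll 1  [load 120/120]
  100 → roll 2 (new)  [load 100/120]
  70 → roll 3 (new)  [load 70/120]
  50 → roll 3  [load 120/120]
  110 → roll 4 (new)  [load 110/120]
  90 → roll 5 (new)  [load 90/120]
  30 → roll 5  [load 120/120]
  30 → roll 6 (new)  [load 30/120]
  90 → roll 6  [load 120/120]
  60 → roll 7 (new)  [load 60/120]
7 paper rolls opened.

7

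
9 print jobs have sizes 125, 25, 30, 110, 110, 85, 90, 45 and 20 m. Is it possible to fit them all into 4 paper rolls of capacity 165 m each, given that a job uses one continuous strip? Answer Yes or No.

No

Total = 640 m; ⌈640/165⌉ = 4.
5 print jobs each exceed half the capacity and cannot share a roll, forcing at least 5 paper rolls.
At least 5 paper rolls are required, but only 4 are allowed.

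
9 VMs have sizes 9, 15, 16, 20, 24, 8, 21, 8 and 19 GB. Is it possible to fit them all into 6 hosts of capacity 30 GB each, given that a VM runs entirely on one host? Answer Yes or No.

A valid assignment using 6 hosts:
  host 1: 24 = 24
  host 2: 21 + 9 = 30
  host 3: 20 + 8 = 28
  host 4: 19 + 8 = 27
  host 5: 16 = 16
  host 6: 15 = 15
Every load is within 30 GB, so 6 hosts suffice.

Yes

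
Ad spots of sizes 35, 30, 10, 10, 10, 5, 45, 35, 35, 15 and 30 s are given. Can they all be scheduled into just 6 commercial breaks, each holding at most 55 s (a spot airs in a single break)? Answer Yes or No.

Yes

A valid assignment using 6 commercial breaks:
  break 1: 45 + 10 = 55
  break 2: 35 + 15 + 5 = 55
  break 3: 35 + 10 + 10 = 55
  break 4: 35 = 35
  break 5: 30 = 30
  break 6: 30 = 30
Every load is within 55 s, so 6 commercial breaks suffice.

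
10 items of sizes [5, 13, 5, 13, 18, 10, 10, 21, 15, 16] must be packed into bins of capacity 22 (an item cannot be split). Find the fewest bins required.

Total = 21 + 18 + 16 + 15 + 13 + 13 + 10 + 10 + 5 + 5 = 126.
Lower bound: ⌈126/22⌉ = 6 bins.
A packing using 7 bins:
  bin 1: 21 = 21
  bin 2: 18 = 18
  bin 3: 16 + 5 = 21
  bin 4: 15 + 5 = 20
  bin 5: 13 = 13
  bin 6: 13 = 13
  bin 7: 10 + 10 = 20
No arrangement into 6 bins stays within capacity, so 7 is optimal.

7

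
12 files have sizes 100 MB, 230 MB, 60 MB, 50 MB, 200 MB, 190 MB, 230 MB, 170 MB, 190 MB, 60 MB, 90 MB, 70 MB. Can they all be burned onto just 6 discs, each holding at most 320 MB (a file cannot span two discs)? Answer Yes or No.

Yes

A valid assignment using 6 discs:
  disc 1: 230 + 90 = 320
  disc 2: 230 + 70 = 300
  disc 3: 200 + 100 = 300
  disc 4: 190 + 60 + 60 = 310
  disc 5: 190 + 50 = 240
  disc 6: 170 = 170
Every load is within 320 MB, so 6 discs suffice.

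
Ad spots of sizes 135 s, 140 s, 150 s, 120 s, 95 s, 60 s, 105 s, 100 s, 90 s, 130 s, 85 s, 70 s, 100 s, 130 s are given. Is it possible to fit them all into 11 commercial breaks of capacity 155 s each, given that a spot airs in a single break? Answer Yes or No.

No

Total = 1510 s; ⌈1510/155⌉ = 10.
12 ad spots each exceed half the capacity and cannot share a break, forcing at least 12 commercial breaks.
At least 12 commercial breaks are required, but only 11 are allowed.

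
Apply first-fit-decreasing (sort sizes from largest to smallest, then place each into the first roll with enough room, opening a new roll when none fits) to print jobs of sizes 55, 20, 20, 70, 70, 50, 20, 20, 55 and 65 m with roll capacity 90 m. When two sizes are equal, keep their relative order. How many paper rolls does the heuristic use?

Sorted descending: 70, 70, 65, 55, 55, 50, 20, 20, 20, 20.
  70 → roll 1 (new)  [load 70/90]
  70 → roll 2 (new)  [load 70/90]
  65 → roll 3 (new)  [load 65/90]
  55 → roll 4 (new)  [load 55/90]
  55 → roll 5 (new)  [load 55/90]
  50 → roll 6 (new)  [load 50/90]
  20 → roll 1  [load 90/90]
  20 → roll 2  [load 90/90]
  20 → roll 3  [load 85/90]
  20 → roll 4  [load 75/90]
6 paper rolls opened.

6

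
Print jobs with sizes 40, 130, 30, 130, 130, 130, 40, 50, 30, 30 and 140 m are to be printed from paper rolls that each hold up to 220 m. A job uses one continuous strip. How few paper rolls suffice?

5

Total = 140 + 130 + 130 + 130 + 130 + 50 + 40 + 40 + 30 + 30 + 30 = 880 m.
Lower bound: ⌈880/220⌉ = 4 paper rolls.
Also, 5 print jobs each exceed 110 m, and no two of those can share a roll, so at least 5 paper rolls are needed.
A packing using 5 paper rolls:
  roll 1: 140 + 50 + 30 = 220
  roll 2: 130 + 40 + 40 = 210
  roll 3: 130 + 30 + 30 = 190
  roll 4: 130 = 130
  roll 5: 130 = 130
This matches the lower bound, so 5 is optimal.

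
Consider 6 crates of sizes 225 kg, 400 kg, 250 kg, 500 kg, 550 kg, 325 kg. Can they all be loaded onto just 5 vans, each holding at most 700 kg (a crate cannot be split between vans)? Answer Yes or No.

A valid assignment using 4 vans:
  van 1: 550 = 550
  van 2: 500 = 500
  van 3: 400 + 250 = 650
  van 4: 325 + 225 = 550
That uses only 4 ≤ 5, so 5 vans are enough.

Yes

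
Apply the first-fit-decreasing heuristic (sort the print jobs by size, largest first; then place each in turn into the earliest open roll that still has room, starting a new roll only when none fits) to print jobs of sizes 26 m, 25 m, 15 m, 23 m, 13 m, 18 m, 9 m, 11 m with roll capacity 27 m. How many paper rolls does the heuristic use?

Sorted descending: 26, 25, 23, 18, 15, 13, 11, 9.
  26 → roll 1 (new)  [load 26/27]
  25 → roll 2 (new)  [load 25/27]
  23 → roll 3 (new)  [load 23/27]
  18 → roll 4 (new)  [load 18/27]
  15 → roll 5 (new)  [load 15/27]
  13 → roll 6 (new)  [load 13/27]
  11 → roll 5  [load 26/27]
  9 → roll 4  [load 27/27]
6 paper rolls opened.

6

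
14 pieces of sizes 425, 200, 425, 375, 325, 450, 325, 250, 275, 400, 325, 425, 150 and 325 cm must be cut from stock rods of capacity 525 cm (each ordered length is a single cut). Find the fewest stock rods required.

Total = 450 + 425 + 425 + 425 + 400 + 375 + 325 + 325 + 325 + 325 + 275 + 250 + 200 + 150 = 4675 cm.
Lower bound: ⌈4675/525⌉ = 9 stock rods.
Also, 11 pieces each exceed 525/2 cm, and no two of those can share a stock rod, so at least 11 stock rods are needed.
A packing using 11 stock rods:
  stock rod 1: 450 = 450
  stock rod 2: 425 = 425
  stock rod 3: 425 = 425
  stock rod 4: 425 = 425
  stock rod 5: 400 = 400
  stock rod 6: 375 + 150 = 525
  stock rod 7: 325 + 200 = 525
  stock rod 8: 325 = 325
  stock rod 9: 325 = 325
  stock rod 10: 325 = 325
  stock rod 11: 275 + 250 = 525
This matches the lower bound, so 11 is optimal.

11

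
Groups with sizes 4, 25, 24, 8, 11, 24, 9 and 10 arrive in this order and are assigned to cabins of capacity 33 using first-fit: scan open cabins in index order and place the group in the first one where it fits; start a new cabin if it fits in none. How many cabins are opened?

4

  4 → cabin 1 (new)  [load 4/33]
  25 → cabin 1  [load 29/33]
  24 → cabin 2 (new)  [load 24/33]
  8 → cabin 2  [load 32/33]
  11 → cabin 3 (new)  [load 11/33]
  24 → cabin 4 (new)  [load 24/33]
  9 → cabin 3  [load 20/33]
  10 → cabin 3  [load 30/33]
4 cabins opened.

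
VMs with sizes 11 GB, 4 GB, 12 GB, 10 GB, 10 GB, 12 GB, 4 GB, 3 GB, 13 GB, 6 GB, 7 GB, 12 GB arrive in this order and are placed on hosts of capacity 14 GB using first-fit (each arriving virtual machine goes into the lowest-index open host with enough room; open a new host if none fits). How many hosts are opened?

  11 → host 1 (new)  [load 11/14]
  4 → host 2 (new)  [load 4/14]
  12 → host 3 (new)  [load 12/14]
  10 → host 2  [load 14/14]
  10 → host 4 (new)  [load 10/14]
  12 → host 5 (new)  [load 12/14]
  4 → host 4  [load 14/14]
  3 → host 1  [load 14/14]
  13 → host 6 (new)  [load 13/14]
  6 → host 7 (new)  [load 6/14]
  7 → host 7  [load 13/14]
  12 → host 8 (new)  [load 12/14]
8 hosts opened.

8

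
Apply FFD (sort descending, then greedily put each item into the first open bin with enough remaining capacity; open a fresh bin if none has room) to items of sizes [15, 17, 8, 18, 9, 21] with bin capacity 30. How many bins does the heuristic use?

Sorted descending: 21, 18, 17, 15, 9, 8.
  21 → bin 1 (new)  [load 21/30]
  18 → bin 2 (new)  [load 18/30]
  17 → bin 3 (new)  [load 17/30]
  15 → bin 4 (new)  [load 15/30]
  9 → bin 1  [load 30/30]
  8 → bin 2  [load 26/30]
4 bins opened.

4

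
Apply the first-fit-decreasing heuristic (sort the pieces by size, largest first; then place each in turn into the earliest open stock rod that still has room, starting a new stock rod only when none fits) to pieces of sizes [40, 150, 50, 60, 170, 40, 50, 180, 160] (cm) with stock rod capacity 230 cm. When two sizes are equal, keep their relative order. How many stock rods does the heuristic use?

Sorted descending: 180, 170, 160, 150, 60, 50, 50, 40, 40.
  180 → stock rod 1 (new)  [load 180/230]
  170 → stock rod 2 (new)  [load 170/230]
  160 → stock rod 3 (new)  [load 160/230]
  150 → stock rod 4 (new)  [load 150/230]
  60 → stock rod 2  [load 230/230]
  50 → stock rod 1  [load 230/230]
  50 → stock rod 3  [load 210/230]
  40 → stock rod 4  [load 190/230]
  40 → stock rod 4  [load 230/230]
4 stock rods opened.

4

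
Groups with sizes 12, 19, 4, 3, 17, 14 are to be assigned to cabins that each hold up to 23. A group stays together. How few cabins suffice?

4

Total = 19 + 17 + 14 + 12 + 4 + 3 = 69.
Lower bound: ⌈69/23⌉ = 3 cabins.
Also, 4 groups each exceed 23/2, and no two of those can share a cabin, so at least 4 cabins are needed.
A packing using 4 cabins:
  cabin 1: 19 + 4 = 23
  cabin 2: 17 + 3 = 20
  cabin 3: 14 = 14
  cabin 4: 12 = 12
This matches the lower bound, so 4 is optimal.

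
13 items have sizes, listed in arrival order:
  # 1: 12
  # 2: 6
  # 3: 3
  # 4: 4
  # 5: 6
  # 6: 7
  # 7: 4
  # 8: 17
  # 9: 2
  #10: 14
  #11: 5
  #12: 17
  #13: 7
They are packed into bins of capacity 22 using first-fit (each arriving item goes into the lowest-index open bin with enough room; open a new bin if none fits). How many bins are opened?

  12 → bin 1 (new)  [load 12/22]
  6 → bin 1  [load 18/22]
  3 → bin 1  [load 21/22]
  4 → bin 2 (new)  [load 4/22]
  6 → bin 2  [load 10/22]
  7 → bin 2  [load 17/22]
  4 → bin 2  [load 21/22]
  17 → bin 3 (new)  [load 17/22]
  2 → bin 3  [load 19/22]
  14 → bin 4 (new)  [load 14/22]
  5 → bin 4  [load 19/22]
  17 → bin 5 (new)  [load 17/22]
  7 → bin 6 (new)  [load 7/22]
6 bins opened.

6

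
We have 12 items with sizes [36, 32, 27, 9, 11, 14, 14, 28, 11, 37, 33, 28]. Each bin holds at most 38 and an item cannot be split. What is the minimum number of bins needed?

Total = 37 + 36 + 33 + 32 + 28 + 28 + 27 + 14 + 14 + 11 + 11 + 9 = 280.
Lower bound: ⌈280/38⌉ = 8 bins.
A packing using 9 bins:
  bin 1: 37 = 37
  bin 2: 36 = 36
  bin 3: 33 = 33
  bin 4: 32 = 32
  bin 5: 28 + 9 = 37
  bin 6: 28 = 28
  bin 7: 27 + 11 = 38
  bin 8: 14 + 14 = 28
  bin 9: 11 = 11
No arrangement into 8 bins stays within capacity, so 9 is optimal.

9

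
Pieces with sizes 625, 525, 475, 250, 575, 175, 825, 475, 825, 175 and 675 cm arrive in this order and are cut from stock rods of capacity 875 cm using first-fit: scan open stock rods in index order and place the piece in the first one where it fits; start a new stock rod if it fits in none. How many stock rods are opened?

8

  625 → stock rod 1 (new)  [load 625/875]
  525 → stock rod 2 (new)  [load 525/875]
  475 → stock rod 3 (new)  [load 475/875]
  250 → stock rod 1  [load 875/875]
  575 → stock rod 4 (new)  [load 575/875]
  175 → stock rod 2  [load 700/875]
  825 → stock rod 5 (new)  [load 825/875]
  475 → stock rod 6 (new)  [load 475/875]
  825 → stock rod 7 (new)  [load 825/875]
  175 → stock rod 2  [load 875/875]
  675 → stock rod 8 (new)  [load 675/875]
8 stock rods opened.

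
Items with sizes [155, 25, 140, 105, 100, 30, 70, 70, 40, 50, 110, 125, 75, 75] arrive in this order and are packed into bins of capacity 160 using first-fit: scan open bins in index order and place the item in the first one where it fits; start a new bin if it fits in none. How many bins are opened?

  155 → bin 1 (new)  [load 155/160]
  25 → bin 2 (new)  [load 25/160]
  140 → bin 3 (new)  [load 140/160]
  105 → bin 2  [load 130/160]
  100 → bin 4 (new)  [load 100/160]
  30 → bin 2  [load 160/160]
  70 → bin 5 (new)  [load 70/160]
  70 → bin 5  [load 140/160]
  40 → bin 4  [load 140/160]
  50 → bin 6 (new)  [load 50/160]
  110 → bin 6  [load 160/160]
  125 → bin 7 (new)  [load 125/160]
  75 → bin 8 (new)  [load 75/160]
  75 → bin 8  [load 150/160]
8 bins opened.

8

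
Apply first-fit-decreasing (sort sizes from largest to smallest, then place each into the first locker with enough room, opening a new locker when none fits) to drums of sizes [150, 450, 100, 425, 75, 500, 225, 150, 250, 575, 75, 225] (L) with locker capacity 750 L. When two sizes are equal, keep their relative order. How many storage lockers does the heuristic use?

5

Sorted descending: 575, 500, 450, 425, 250, 225, 225, 150, 150, 100, 75, 75.
  575 → locker 1 (new)  [load 575/750]
  500 → locker 2 (new)  [load 500/750]
  450 → locker 3 (new)  [load 450/750]
  425 → locker 4 (new)  [load 425/750]
  250 → locker 2  [load 750/750]
  225 → locker 3  [load 675/750]
  225 → locker 4  [load 650/750]
  150 → locker 1  [load 725/750]
  150 → locker 5 (new)  [load 150/750]
  100 → locker 4  [load 750/750]
  75 → locker 3  [load 750/750]
  75 → locker 5  [load 225/750]
5 storage lockers opened.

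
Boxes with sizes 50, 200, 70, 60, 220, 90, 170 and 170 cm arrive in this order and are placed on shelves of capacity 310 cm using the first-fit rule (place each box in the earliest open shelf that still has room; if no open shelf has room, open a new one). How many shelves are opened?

4

  50 → shelf 1 (new)  [load 50/310]
  200 → shelf 1  [load 250/310]
  70 → shelf 2 (new)  [load 70/310]
  60 → shelf 1  [load 310/310]
  220 → shelf 2  [load 290/310]
  90 → shelf 3 (new)  [load 90/310]
  170 → shelf 3  [load 260/310]
  170 → shelf 4 (new)  [load 170/310]
4 shelves opened.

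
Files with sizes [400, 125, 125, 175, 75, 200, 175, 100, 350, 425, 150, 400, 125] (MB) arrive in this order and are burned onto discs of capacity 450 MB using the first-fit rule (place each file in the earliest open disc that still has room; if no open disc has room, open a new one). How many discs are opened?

7

  400 → disc 1 (new)  [load 400/450]
  125 → disc 2 (new)  [load 125/450]
  125 → disc 2  [load 250/450]
  175 → disc 2  [load 425/450]
  75 → disc 3 (new)  [load 75/450]
  200 → disc 3  [load 275/450]
  175 → disc 3  [load 450/450]
  100 → disc 4 (new)  [load 100/450]
  350 → disc 4  [load 450/450]
  425 → disc 5 (new)  [load 425/450]
  150 → disc 6 (new)  [load 150/450]
  400 → disc 7 (new)  [load 400/450]
  125 → disc 6  [load 275/450]
7 discs opened.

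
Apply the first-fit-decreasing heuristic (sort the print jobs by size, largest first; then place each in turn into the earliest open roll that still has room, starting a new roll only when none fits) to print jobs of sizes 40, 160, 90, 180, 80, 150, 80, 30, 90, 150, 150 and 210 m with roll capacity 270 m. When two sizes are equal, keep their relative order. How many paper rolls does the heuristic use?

6

Sorted descending: 210, 180, 160, 150, 150, 150, 90, 90, 80, 80, 40, 30.
  210 → roll 1 (new)  [load 210/270]
  180 → roll 2 (new)  [load 180/270]
  160 → roll 3 (new)  [load 160/270]
  150 → roll 4 (new)  [load 150/270]
  150 → roll 5 (new)  [load 150/270]
  150 → roll 6 (new)  [load 150/270]
  90 → roll 2  [load 270/270]
  90 → roll 3  [load 250/270]
  80 → roll 4  [load 230/270]
  80 → roll 5  [load 230/270]
  40 → roll 1  [load 250/270]
  30 → roll 4  [load 260/270]
6 paper rolls opened.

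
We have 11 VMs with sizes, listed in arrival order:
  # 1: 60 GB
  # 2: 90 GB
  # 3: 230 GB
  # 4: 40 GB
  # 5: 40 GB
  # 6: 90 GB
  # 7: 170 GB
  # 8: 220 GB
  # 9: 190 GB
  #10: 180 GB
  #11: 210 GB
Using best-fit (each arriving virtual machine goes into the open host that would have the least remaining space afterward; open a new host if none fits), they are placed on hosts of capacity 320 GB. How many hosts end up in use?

  60 → host 1 (new)  [load 60/320]
  90 → host 1  [load 150/320]
  230 → host 2 (new)  [load 230/320]
  40 → host 2  [load 270/320]
  40 → host 2  [load 310/320]
  90 → host 1  [load 240/320]
  170 → host 3 (new)  [load 170/320]
  220 → host 4 (new)  [load 220/320]
  190 → host 5 (new)  [load 190/320]
  180 → host 6 (new)  [load 180/320]
  210 → host 7 (new)  [load 210/320]
7 hosts opened.

7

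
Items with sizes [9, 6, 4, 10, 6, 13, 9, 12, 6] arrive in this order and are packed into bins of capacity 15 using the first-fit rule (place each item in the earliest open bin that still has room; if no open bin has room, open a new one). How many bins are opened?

6

  9 → bin 1 (new)  [load 9/15]
  6 → bin 1  [load 15/15]
  4 → bin 2 (new)  [load 4/15]
  10 → bin 2  [load 14/15]
  6 → bin 3 (new)  [load 6/15]
  13 → bin 4 (new)  [load 13/15]
  9 → bin 3  [load 15/15]
  12 → bin 5 (new)  [load 12/15]
  6 → bin 6 (new)  [load 6/15]
6 bins opened.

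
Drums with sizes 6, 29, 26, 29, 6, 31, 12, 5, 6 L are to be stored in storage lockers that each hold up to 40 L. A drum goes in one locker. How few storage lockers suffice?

4

Total = 31 + 29 + 29 + 26 + 12 + 6 + 6 + 6 + 5 = 150 L.
Lower bound: ⌈150/40⌉ = 4 storage lockers.
A packing using 4 storage lockers:
  locker 1: 31 + 6 = 37
  locker 2: 29 + 6 + 5 = 40
  locker 3: 29 + 6 = 35
  locker 4: 26 + 12 = 38
This matches the lower bound, so 4 is optimal.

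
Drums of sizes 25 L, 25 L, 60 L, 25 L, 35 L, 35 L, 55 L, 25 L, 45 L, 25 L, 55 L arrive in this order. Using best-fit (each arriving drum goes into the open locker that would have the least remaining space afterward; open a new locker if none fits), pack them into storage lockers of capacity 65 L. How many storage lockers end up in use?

  25 → locker 1 (new)  [load 25/65]
  25 → locker 1  [load 50/65]
  60 → locker 2 (new)  [load 60/65]
  25 → locker 3 (new)  [load 25/65]
  35 → locker 3  [load 60/65]
  35 → locker 4 (new)  [load 35/65]
  55 → locker 5 (new)  [load 55/65]
  25 → locker 4  [load 60/65]
  45 → locker 6 (new)  [load 45/65]
  25 → locker 7 (new)  [load 25/65]
  55 → locker 8 (new)  [load 55/65]
8 storage lockers opened.

8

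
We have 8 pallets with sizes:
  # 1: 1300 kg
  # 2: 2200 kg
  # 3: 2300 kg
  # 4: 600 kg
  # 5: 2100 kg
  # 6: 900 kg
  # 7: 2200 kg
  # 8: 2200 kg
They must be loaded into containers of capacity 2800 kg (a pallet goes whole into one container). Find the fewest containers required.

Total = 2300 + 2200 + 2200 + 2200 + 2100 + 1300 + 900 + 600 = 13800 kg.
Lower bound: ⌈13800/2800⌉ = 5 containers.
A packing using 6 containers:
  container 1: 2300 = 2300
  container 2: 2200 + 600 = 2800
  container 3: 2200 = 2200
  container 4: 2200 = 2200
  container 5: 2100 = 2100
  container 6: 1300 + 900 = 2200
No arrangement into 5 containers stays within capacity, so 6 is optimal.

6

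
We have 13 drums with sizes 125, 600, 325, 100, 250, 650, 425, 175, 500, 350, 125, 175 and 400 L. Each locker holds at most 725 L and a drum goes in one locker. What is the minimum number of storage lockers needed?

6

Total = 650 + 600 + 500 + 425 + 400 + 350 + 325 + 250 + 175 + 175 + 125 + 125 + 100 = 4200 L.
Lower bound: ⌈4200/725⌉ = 6 storage lockers.
A packing using 6 storage lockers:
  locker 1: 650 = 650
  locker 2: 600 + 125 = 725
  locker 3: 500 + 125 + 100 = 725
  locker 4: 425 + 250 = 675
  locker 5: 400 + 325 = 725
  locker 6: 350 + 175 + 175 = 700
This matches the lower bound, so 6 is optimal.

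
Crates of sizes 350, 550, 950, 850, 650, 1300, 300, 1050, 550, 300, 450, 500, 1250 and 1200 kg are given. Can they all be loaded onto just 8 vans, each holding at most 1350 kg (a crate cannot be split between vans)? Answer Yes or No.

Yes

A valid assignment using 8 vans:
  van 1: 1300 = 1300
  van 2: 1250 = 1250
  van 3: 1200 = 1200
  van 4: 1050 + 300 = 1350
  van 5: 950 + 350 = 1300
  van 6: 850 + 500 = 1350
  van 7: 650 + 550 = 1200
  van 8: 550 + 450 + 300 = 1300
Every load is within 1350 kg, so 8 vans suffice.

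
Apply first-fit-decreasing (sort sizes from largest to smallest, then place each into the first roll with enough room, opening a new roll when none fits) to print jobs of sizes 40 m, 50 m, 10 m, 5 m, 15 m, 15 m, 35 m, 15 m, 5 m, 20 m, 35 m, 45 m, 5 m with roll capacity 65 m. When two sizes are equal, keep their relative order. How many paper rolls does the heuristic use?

5

Sorted descending: 50, 45, 40, 35, 35, 20, 15, 15, 15, 10, 5, 5, 5.
  50 → roll 1 (new)  [load 50/65]
  45 → roll 2 (new)  [load 45/65]
  40 → roll 3 (new)  [load 40/65]
  35 → roll 4 (new)  [load 35/65]
  35 → roll 5 (new)  [load 35/65]
  20 → roll 2  [load 65/65]
  15 → roll 1  [load 65/65]
  15 → roll 3  [load 55/65]
  15 → roll 4  [load 50/65]
  10 → roll 3  [load 65/65]
  5 → roll 4  [load 55/65]
  5 → roll 4  [load 60/65]
  5 → roll 4  [load 65/65]
5 paper rolls opened.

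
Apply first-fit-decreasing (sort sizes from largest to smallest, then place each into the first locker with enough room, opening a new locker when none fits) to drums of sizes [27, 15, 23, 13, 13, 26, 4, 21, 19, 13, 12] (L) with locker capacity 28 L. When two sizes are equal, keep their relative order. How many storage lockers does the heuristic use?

8

Sorted descending: 27, 26, 23, 21, 19, 15, 13, 13, 13, 12, 4.
  27 → locker 1 (new)  [load 27/28]
  26 → locker 2 (new)  [load 26/28]
  23 → locker 3 (new)  [load 23/28]
  21 → locker 4 (new)  [load 21/28]
  19 → locker 5 (new)  [load 19/28]
  15 → locker 6 (new)  [load 15/28]
  13 → locker 6  [load 28/28]
  13 → locker 7 (new)  [load 13/28]
  13 → locker 7  [load 26/28]
  12 → locker 8 (new)  [load 12/28]
  4 → locker 3  [load 27/28]
8 storage lockers opened.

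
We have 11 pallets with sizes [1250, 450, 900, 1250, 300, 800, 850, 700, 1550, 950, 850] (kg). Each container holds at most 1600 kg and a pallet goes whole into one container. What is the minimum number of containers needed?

8

Total = 1550 + 1250 + 1250 + 950 + 900 + 850 + 850 + 800 + 700 + 450 + 300 = 9850 kg.
Lower bound: ⌈9850/1600⌉ = 7 containers.
A packing using 8 containers:
  container 1: 1550 = 1550
  container 2: 1250 + 300 = 1550
  container 3: 1250 = 1250
  container 4: 950 + 450 = 1400
  container 5: 900 + 700 = 1600
  container 6: 850 = 850
  container 7: 850 = 850
  container 8: 800 = 800
No arrangement into 7 containers stays within capacity, so 8 is optimal.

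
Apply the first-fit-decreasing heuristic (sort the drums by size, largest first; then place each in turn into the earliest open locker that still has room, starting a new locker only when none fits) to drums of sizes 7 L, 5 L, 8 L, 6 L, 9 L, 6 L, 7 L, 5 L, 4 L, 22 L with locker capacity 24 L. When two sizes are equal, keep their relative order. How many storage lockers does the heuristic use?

4

Sorted descending: 22, 9, 8, 7, 7, 6, 6, 5, 5, 4.
  22 → locker 1 (new)  [load 22/24]
  9 → locker 2 (new)  [load 9/24]
  8 → locker 2  [load 17/24]
  7 → locker 2  [load 24/24]
  7 → locker 3 (new)  [load 7/24]
  6 → locker 3  [load 13/24]
  6 → locker 3  [load 19/24]
  5 → locker 3  [load 24/24]
  5 → locker 4 (new)  [load 5/24]
  4 → locker 4  [load 9/24]
4 storage lockers opened.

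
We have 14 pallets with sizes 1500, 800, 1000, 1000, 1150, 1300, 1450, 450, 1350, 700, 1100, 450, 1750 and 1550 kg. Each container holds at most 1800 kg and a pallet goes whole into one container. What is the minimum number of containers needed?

Total = 1750 + 1550 + 1500 + 1450 + 1350 + 1300 + 1150 + 1100 + 1000 + 1000 + 800 + 700 + 450 + 450 = 15550 kg.
Lower bound: ⌈15550/1800⌉ = 9 containers.
Also, 10 pallets each exceed 900 kg, and no two of those can share a container, so at least 10 containers are needed.
A packing using 10 containers:
  container 1: 1750 = 1750
  container 2: 1550 = 1550
  container 3: 1500 = 1500
  container 4: 1450 = 1450
  container 5: 1350 + 450 = 1800
  container 6: 1300 + 450 = 1750
  container 7: 1150 = 1150
  container 8: 1100 + 700 = 1800
  container 9: 1000 + 800 = 1800
  container 10: 1000 = 1000
This matches the lower bound, so 10 is optimal.

10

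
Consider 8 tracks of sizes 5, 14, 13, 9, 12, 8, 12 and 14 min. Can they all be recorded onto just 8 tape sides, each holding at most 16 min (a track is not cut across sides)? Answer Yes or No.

A valid assignment using 7 tape sides:
  side 1: 14 = 14
  side 2: 14 = 14
  side 3: 13 = 13
  side 4: 12 = 12
  side 5: 12 = 12
  side 6: 9 + 5 = 14
  side 7: 8 = 8
That uses only 7 ≤ 8, so 8 tape sides are enough.

Yes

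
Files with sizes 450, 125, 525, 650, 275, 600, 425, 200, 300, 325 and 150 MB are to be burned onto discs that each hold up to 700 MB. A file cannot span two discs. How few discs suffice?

Total = 650 + 600 + 525 + 450 + 425 + 325 + 300 + 275 + 200 + 150 + 125 = 4025 MB.
Lower bound: ⌈4025/700⌉ = 6 discs.
A packing using 7 discs:
  disc 1: 650 = 650
  disc 2: 600 = 600
  disc 3: 525 + 150 = 675
  disc 4: 450 + 200 = 650
  disc 5: 425 + 275 = 700
  disc 6: 325 + 300 = 625
  disc 7: 125 = 125
No arrangement into 6 discs stays within capacity, so 7 is optimal.

7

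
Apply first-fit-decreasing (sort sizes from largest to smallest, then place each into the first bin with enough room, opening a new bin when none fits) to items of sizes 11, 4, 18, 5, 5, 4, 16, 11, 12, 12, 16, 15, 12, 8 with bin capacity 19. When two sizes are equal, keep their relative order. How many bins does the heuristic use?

Sorted descending: 18, 16, 16, 15, 12, 12, 12, 11, 11, 8, 5, 5, 4, 4.
  18 → bin 1 (new)  [load 18/19]
  16 → bin 2 (new)  [load 16/19]
  16 → bin 3 (new)  [load 16/19]
  15 → bin 4 (new)  [load 15/19]
  12 → bin 5 (new)  [load 12/19]
  12 → bin 6 (new)  [load 12/19]
  12 → bin 7 (new)  [load 12/19]
  11 → bin 8 (new)  [load 11/19]
  11 → bin 9 (new)  [load 11/19]
  8 → bin 8  [load 19/19]
  5 → bin 5  [load 17/19]
  5 → bin 6  [load 17/19]
  4 → bin 4  [load 19/19]
  4 → bin 7  [load 16/19]
9 bins opened.

9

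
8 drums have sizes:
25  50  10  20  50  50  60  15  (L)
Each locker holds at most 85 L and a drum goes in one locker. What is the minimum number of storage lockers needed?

Total = 60 + 50 + 50 + 50 + 25 + 20 + 15 + 10 = 280 L.
Lower bound: ⌈280/85⌉ = 4 storage lockers.
A packing using 4 storage lockers:
  locker 1: 60 + 25 = 85
  locker 2: 50 + 20 + 15 = 85
  locker 3: 50 + 10 = 60
  locker 4: 50 = 50
This matches the lower bound, so 4 is optimal.

4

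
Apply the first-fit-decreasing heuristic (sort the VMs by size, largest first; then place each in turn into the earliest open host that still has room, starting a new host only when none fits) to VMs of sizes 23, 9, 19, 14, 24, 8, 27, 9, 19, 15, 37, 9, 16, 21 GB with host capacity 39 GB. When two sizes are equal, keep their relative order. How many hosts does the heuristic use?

7

Sorted descending: 37, 27, 24, 23, 21, 19, 19, 16, 15, 14, 9, 9, 9, 8.
  37 → host 1 (new)  [load 37/39]
  27 → host 2 (new)  [load 27/39]
  24 → host 3 (new)  [load 24/39]
  23 → host 4 (new)  [load 23/39]
  21 → host 5 (new)  [load 21/39]
  19 → host 6 (new)  [load 19/39]
  19 → host 6  [load 38/39]
  16 → host 4  [load 39/39]
  15 → host 3  [load 39/39]
  14 → host 5  [load 35/39]
  9 → host 2  [load 36/39]
  9 → host 7 (new)  [load 9/39]
  9 → host 7  [load 18/39]
  8 → host 7  [load 26/39]
7 hosts opened.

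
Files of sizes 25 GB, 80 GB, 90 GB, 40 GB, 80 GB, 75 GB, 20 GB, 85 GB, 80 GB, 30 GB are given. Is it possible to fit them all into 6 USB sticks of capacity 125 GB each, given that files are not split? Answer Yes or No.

Yes

A valid assignment using 6 USB sticks:
  USB stick 1: 90 + 30 = 120
  USB stick 2: 85 + 40 = 125
  USB stick 3: 80 + 25 + 20 = 125
  USB stick 4: 80 = 80
  USB stick 5: 80 = 80
  USB stick 6: 75 = 75
Every load is within 125 GB, so 6 USB sticks suffice.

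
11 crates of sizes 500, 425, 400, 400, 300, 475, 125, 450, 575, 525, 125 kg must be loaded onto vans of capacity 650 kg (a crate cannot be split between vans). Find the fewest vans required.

9

Total = 575 + 525 + 500 + 475 + 450 + 425 + 400 + 400 + 300 + 125 + 125 = 4300 kg.
Lower bound: ⌈4300/650⌉ = 7 vans.
Also, 8 crates each exceed 325 kg, and no two of those can share a van, so at least 8 vans are needed.
A packing using 9 vans:
  van 1: 575 = 575
  van 2: 525 + 125 = 650
  van 3: 500 + 125 = 625
  van 4: 475 = 475
  van 5: 450 = 450
  van 6: 425 = 425
  van 7: 400 = 400
  van 8: 400 = 400
  van 9: 300 = 300
No arrangement into 8 vans stays within capacity, so 9 is optimal.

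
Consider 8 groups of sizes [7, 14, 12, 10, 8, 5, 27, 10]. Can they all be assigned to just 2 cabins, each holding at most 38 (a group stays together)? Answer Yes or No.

Total = 93; ⌈93/38⌉ = 3.
At least 3 cabins are required, but only 2 are allowed.

No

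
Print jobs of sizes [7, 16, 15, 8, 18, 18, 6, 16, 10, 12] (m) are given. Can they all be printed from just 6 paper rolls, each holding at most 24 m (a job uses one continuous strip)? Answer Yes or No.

Yes

A valid assignment using 6 paper rolls:
  roll 1: 18 + 6 = 24
  roll 2: 18 = 18
  roll 3: 16 + 8 = 24
  roll 4: 16 + 7 = 23
  roll 5: 15 = 15
  roll 6: 12 + 10 = 22
Every load is within 24 m, so 6 paper rolls suffice.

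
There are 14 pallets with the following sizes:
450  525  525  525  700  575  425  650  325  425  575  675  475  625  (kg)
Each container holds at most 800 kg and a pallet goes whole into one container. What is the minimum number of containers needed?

Total = 700 + 675 + 650 + 625 + 575 + 575 + 525 + 525 + 525 + 475 + 450 + 425 + 425 + 325 = 7475 kg.
Lower bound: ⌈7475/800⌉ = 10 containers.
Also, 13 pallets each exceed 400 kg, and no two of those can share a container, so at least 13 containers are needed.
A packing using 13 containers:
  container 1: 700 = 700
  container 2: 675 = 675
  container 3: 650 = 650
  container 4: 625 = 625
  container 5: 575 = 575
  container 6: 575 = 575
  container 7: 525 = 525
  container 8: 525 = 525
  container 9: 525 = 525
  container 10: 475 + 325 = 800
  container 11: 450 = 450
  container 12: 425 = 425
  container 13: 425 = 425
This matches the lower bound, so 13 is optimal.

13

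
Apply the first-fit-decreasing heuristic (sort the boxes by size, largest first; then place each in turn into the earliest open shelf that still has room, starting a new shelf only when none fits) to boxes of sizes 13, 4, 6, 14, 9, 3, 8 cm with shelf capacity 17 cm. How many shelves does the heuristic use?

Sorted descending: 14, 13, 9, 8, 6, 4, 3.
  14 → shelf 1 (new)  [load 14/17]
  13 → shelf 2 (new)  [load 13/17]
  9 → shelf 3 (new)  [load 9/17]
  8 → shelf 3  [load 17/17]
  6 → shelf 4 (new)  [load 6/17]
  4 → shelf 2  [load 17/17]
  3 → shelf 1  [load 17/17]
4 shelves opened.

4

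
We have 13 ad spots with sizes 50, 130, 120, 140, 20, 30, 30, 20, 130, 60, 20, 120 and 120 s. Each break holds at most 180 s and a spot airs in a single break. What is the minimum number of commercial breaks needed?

6

Total = 140 + 130 + 130 + 120 + 120 + 120 + 60 + 50 + 30 + 30 + 20 + 20 + 20 = 990 s.
Lower bound: ⌈990/180⌉ = 6 commercial breaks.
A packing using 6 commercial breaks:
  break 1: 140 + 30 = 170
  break 2: 130 + 50 = 180
  break 3: 130 + 30 + 20 = 180
  break 4: 120 + 60 = 180
  break 5: 120 + 20 + 20 = 160
  break 6: 120 = 120
This matches the lower bound, so 6 is optimal.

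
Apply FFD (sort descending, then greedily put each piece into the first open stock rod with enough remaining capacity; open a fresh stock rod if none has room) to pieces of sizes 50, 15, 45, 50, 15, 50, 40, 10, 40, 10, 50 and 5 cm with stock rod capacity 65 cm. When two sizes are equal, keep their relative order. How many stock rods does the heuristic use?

7

Sorted descending: 50, 50, 50, 50, 45, 40, 40, 15, 15, 10, 10, 5.
  50 → stock rod 1 (new)  [load 50/65]
  50 → stock rod 2 (new)  [load 50/65]
  50 → stock rod 3 (new)  [load 50/65]
  50 → stock rod 4 (new)  [load 50/65]
  45 → stock rod 5 (new)  [load 45/65]
  40 → stock rod 6 (new)  [load 40/65]
  40 → stock rod 7 (new)  [load 40/65]
  15 → stock rod 1  [load 65/65]
  15 → stock rod 2  [load 65/65]
  10 → stock rod 3  [load 60/65]
  10 → stock rod 4  [load 60/65]
  5 → stock rod 3  [load 65/65]
7 stock rods opened.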